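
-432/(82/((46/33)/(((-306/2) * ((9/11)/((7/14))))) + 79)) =-2610608/6273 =-416.17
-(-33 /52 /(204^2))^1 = 11 /721344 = 0.00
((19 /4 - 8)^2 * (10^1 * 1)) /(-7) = -845 /56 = -15.09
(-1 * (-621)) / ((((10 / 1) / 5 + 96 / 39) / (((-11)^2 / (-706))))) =-976833 / 40948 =-23.86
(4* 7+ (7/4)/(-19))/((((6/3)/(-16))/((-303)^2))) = -389453778/19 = -20497567.26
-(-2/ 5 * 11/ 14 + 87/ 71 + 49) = -124029/ 2485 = -49.91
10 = 10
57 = 57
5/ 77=0.06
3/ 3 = 1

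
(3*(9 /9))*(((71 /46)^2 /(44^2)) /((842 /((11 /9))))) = 5041 /940722816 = 0.00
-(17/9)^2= -289/81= -3.57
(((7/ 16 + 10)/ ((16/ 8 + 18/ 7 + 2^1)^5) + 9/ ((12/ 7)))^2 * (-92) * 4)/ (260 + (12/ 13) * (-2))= -3892432977157175659117/ 99035845949355261952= -39.30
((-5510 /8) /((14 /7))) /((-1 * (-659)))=-2755 /5272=-0.52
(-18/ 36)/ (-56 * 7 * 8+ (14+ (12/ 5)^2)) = 25/ 155812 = 0.00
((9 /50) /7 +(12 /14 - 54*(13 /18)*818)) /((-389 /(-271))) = -3025820961 /136150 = -22224.17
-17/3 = -5.67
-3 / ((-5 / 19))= 57 / 5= 11.40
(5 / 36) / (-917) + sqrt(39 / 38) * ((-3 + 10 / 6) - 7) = -25 * sqrt(1482) / 114 - 5 / 33012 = -8.44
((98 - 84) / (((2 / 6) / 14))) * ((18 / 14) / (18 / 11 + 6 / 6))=8316 / 29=286.76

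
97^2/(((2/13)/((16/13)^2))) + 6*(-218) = 1187348/13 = 91334.46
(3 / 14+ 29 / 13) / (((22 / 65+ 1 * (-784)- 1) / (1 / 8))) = -2225 / 5712336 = -0.00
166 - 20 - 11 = 135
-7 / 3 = -2.33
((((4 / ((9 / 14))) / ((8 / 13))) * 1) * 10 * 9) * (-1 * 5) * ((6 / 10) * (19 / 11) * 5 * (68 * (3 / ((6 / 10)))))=-88179000 / 11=-8016272.73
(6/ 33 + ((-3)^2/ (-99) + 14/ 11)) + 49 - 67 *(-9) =7187/ 11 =653.36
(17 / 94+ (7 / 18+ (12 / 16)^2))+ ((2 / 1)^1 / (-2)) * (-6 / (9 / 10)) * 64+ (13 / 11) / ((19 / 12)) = 606182495 / 1414512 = 428.55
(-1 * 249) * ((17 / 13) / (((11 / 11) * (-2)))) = 4233 / 26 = 162.81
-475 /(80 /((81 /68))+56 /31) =-1192725 /173176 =-6.89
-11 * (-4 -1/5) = 231/5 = 46.20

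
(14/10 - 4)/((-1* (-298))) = -13/1490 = -0.01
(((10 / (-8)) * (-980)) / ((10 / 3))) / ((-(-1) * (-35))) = -21 / 2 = -10.50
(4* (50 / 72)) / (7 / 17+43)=425 / 6642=0.06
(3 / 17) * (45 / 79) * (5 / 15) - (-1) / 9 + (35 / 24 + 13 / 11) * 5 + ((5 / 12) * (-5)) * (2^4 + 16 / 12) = -8071637 / 354552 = -22.77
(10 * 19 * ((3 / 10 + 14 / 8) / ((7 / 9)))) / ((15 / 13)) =30381 / 70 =434.01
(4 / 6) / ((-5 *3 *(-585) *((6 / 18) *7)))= 2 / 61425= 0.00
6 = 6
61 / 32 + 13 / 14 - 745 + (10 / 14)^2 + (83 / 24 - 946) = -1684.20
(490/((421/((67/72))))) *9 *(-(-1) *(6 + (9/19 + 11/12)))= 27659275/383952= 72.04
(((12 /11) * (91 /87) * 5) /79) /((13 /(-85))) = -11900 /25201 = -0.47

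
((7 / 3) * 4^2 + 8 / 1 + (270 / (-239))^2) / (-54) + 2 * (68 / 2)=310628890 / 4626801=67.14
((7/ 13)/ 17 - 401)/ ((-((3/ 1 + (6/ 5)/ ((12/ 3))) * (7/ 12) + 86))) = 4.56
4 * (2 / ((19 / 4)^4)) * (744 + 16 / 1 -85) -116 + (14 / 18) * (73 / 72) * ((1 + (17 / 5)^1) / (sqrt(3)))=-13734836 / 130321 + 5621 * sqrt(3) / 4860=-103.39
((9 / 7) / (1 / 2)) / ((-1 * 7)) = -18 / 49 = -0.37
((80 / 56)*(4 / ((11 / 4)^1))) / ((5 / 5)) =160 / 77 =2.08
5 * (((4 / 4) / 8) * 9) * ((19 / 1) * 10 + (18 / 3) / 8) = 34335 / 32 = 1072.97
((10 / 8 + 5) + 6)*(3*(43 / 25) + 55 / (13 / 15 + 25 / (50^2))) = 21874923 / 26300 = 831.75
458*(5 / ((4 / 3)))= 3435 / 2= 1717.50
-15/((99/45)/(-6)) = 450/11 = 40.91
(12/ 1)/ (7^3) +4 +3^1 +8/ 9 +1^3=27548/ 3087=8.92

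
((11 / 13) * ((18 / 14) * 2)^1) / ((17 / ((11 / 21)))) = 726 / 10829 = 0.07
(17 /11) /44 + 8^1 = 3889 /484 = 8.04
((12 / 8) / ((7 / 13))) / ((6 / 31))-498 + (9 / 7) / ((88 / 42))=-74381 / 154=-482.99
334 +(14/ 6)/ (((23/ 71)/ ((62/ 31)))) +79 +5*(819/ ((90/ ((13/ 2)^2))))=1297079/ 552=2349.78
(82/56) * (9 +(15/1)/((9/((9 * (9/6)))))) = 369/8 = 46.12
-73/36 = -2.03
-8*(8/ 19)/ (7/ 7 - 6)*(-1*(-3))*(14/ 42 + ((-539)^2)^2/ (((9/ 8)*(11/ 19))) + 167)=74642458970752/ 285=261903364809.66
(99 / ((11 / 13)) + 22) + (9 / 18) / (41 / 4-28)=9867 / 71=138.97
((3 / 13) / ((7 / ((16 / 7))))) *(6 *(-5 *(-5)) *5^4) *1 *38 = 171000000 / 637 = 268445.84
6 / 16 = 3 / 8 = 0.38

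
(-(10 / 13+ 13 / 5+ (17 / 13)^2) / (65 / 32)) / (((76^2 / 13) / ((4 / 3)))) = -34336 / 4575675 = -0.01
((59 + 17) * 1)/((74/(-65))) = -2470/37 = -66.76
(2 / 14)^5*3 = 3 / 16807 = 0.00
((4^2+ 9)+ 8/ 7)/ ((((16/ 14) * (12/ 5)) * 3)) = 305/ 96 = 3.18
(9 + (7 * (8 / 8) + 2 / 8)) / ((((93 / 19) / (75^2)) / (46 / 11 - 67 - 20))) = -2109534375 / 1364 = -1546579.45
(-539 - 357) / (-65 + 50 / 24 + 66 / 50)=268800 / 18479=14.55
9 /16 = 0.56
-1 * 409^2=-167281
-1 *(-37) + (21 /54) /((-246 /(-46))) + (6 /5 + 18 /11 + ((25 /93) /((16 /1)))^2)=597789772957 /14978684160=39.91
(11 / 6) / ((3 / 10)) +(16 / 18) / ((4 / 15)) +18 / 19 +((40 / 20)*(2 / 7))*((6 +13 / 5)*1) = 91607 / 5985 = 15.31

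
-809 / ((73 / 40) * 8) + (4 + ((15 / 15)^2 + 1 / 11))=-40407 / 803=-50.32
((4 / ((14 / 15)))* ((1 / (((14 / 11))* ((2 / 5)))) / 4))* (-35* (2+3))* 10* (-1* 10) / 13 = 515625 / 182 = 2833.10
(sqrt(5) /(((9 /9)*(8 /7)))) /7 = sqrt(5) /8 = 0.28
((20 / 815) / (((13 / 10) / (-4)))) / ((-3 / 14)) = 2240 / 6357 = 0.35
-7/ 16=-0.44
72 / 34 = 36 / 17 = 2.12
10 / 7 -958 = -6696 / 7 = -956.57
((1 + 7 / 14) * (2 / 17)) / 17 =3 / 289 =0.01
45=45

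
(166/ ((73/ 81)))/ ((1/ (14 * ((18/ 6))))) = 564732/ 73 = 7736.05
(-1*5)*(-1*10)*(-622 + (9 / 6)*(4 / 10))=-31070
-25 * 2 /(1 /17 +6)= -850 /103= -8.25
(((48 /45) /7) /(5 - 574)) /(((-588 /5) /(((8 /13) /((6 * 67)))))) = 16 /4589742339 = 0.00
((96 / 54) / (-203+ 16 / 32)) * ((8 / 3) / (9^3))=-256 / 7971615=-0.00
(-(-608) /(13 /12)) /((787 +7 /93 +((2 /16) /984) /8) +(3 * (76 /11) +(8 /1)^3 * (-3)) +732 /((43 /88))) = 6737251074048 /9241593212059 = 0.73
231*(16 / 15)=1232 / 5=246.40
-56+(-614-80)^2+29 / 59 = 28413249 / 59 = 481580.49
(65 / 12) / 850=13 / 2040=0.01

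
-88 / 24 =-11 / 3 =-3.67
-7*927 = -6489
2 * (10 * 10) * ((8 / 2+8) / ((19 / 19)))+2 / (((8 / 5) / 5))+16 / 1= 9689 / 4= 2422.25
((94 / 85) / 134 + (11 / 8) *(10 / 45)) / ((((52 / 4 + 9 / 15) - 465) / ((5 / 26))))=-24745 / 185092056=-0.00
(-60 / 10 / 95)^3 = -216 / 857375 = -0.00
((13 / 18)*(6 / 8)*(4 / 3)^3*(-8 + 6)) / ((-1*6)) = 104 / 243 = 0.43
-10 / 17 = -0.59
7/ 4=1.75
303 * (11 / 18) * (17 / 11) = 1717 / 6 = 286.17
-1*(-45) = 45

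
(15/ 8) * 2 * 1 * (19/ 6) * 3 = 285/ 8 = 35.62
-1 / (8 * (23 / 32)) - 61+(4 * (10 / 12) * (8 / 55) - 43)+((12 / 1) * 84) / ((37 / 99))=72830228 / 28083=2593.39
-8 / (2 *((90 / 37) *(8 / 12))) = -37 / 15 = -2.47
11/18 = 0.61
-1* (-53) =53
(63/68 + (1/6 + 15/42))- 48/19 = -29195/27132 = -1.08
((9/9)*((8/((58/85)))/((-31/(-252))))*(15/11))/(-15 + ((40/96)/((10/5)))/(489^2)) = -1475127884160/170256055079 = -8.66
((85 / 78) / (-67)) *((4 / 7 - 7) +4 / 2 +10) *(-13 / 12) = 1105 / 11256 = 0.10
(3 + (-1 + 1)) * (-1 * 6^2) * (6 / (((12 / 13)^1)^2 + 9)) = -12168 / 185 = -65.77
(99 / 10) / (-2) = -99 / 20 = -4.95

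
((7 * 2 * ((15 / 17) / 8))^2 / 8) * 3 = 33075 / 36992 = 0.89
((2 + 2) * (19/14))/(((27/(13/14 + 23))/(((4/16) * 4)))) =6365/1323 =4.81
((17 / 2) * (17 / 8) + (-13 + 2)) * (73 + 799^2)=36073781 / 8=4509222.62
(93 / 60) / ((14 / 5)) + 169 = 9495 / 56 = 169.55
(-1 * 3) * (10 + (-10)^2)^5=-48315300000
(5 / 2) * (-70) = -175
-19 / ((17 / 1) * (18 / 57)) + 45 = 4229 / 102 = 41.46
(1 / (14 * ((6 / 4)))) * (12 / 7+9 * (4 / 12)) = 11 / 49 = 0.22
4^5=1024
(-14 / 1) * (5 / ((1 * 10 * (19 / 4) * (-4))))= 7 / 19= 0.37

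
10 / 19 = 0.53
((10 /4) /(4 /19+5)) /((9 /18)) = 95 /99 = 0.96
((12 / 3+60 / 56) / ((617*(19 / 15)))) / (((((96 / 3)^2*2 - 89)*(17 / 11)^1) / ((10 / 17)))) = 19525 / 15486305737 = 0.00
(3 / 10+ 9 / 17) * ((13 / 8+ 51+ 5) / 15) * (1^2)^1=21667 / 6800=3.19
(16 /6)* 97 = 776 /3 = 258.67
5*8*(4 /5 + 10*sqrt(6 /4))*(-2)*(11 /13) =-4400*sqrt(6) /13-704 /13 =-883.21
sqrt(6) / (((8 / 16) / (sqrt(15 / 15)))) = 2*sqrt(6) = 4.90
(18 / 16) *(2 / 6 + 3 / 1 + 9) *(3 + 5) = 111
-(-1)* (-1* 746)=-746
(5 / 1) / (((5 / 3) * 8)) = 3 / 8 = 0.38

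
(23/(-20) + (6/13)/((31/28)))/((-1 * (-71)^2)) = 5909/40630460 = 0.00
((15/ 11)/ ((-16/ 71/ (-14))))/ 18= 2485/ 528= 4.71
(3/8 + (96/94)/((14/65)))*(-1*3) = -40401/2632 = -15.35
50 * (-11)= -550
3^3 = 27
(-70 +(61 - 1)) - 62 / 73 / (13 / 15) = -10420 / 949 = -10.98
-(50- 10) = -40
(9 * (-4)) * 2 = -72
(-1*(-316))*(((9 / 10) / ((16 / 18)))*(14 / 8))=44793 / 80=559.91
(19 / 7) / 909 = 19 / 6363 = 0.00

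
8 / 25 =0.32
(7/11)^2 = 49/121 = 0.40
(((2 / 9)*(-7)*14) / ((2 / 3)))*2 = -196 / 3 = -65.33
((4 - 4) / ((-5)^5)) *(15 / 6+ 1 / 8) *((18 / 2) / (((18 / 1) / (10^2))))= 0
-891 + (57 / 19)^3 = -864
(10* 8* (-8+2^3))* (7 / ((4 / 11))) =0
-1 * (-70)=70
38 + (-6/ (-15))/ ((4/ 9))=38.90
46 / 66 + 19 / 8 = 811 / 264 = 3.07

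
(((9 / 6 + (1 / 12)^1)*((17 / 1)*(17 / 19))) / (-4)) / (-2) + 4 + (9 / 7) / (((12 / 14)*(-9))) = 219 / 32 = 6.84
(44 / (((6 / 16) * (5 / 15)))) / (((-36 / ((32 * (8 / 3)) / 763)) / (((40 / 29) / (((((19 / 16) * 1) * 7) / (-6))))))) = 28835840 / 26486019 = 1.09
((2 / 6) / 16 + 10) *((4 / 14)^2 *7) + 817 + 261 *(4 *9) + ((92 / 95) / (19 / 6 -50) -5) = 22903008967 / 2242380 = 10213.71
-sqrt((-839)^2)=-839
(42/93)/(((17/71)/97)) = 96418/527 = 182.96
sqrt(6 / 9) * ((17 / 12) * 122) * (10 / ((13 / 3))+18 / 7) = 76738 * sqrt(6) / 273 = 688.53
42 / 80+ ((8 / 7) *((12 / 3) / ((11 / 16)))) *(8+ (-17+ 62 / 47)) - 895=-136877481 / 144760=-945.55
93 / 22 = 4.23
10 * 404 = 4040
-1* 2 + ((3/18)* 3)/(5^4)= -2499/1250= -2.00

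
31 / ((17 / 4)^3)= 1984 / 4913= 0.40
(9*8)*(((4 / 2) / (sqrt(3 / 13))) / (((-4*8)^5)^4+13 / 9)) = 432*sqrt(39) / 11408855402054064613470328848397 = 0.00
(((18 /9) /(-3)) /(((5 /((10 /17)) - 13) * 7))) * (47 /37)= 188 /6993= 0.03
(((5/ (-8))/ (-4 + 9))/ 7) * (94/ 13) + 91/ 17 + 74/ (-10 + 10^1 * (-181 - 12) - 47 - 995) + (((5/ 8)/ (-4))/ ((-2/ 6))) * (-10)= 385249/ 753168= 0.51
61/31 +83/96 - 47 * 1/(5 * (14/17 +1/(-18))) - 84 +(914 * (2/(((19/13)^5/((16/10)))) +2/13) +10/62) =1163781562748483/2394882952800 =485.95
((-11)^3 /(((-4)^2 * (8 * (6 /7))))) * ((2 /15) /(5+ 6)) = -847 /5760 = -0.15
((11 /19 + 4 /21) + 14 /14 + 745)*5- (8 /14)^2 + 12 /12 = 10430516 /2793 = 3734.52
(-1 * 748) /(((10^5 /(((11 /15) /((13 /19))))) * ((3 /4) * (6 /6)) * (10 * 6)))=-39083 /219375000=-0.00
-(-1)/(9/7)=7/9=0.78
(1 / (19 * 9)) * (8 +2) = 10 / 171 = 0.06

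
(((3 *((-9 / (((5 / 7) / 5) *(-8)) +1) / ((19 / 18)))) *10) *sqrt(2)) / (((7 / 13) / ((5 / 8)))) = 623025 *sqrt(2) / 2128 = 414.05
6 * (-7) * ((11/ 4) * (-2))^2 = -2541/ 2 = -1270.50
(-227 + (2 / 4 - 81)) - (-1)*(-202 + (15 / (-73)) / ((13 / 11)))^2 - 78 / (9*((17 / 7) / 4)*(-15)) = 40567.72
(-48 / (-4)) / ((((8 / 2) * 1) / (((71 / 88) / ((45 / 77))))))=4.14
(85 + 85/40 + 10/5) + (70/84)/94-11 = 88135/1128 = 78.13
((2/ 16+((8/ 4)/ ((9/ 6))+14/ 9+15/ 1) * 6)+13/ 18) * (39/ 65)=7789/ 120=64.91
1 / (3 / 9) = 3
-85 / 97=-0.88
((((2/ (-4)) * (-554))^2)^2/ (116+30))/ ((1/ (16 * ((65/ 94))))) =1530708254660/ 3431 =446140558.05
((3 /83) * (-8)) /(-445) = 24 /36935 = 0.00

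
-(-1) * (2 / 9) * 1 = 2 / 9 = 0.22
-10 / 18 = -5 / 9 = -0.56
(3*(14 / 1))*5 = 210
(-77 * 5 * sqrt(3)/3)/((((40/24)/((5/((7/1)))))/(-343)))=18865 * sqrt(3)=32675.14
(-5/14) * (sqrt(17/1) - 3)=-0.40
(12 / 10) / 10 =0.12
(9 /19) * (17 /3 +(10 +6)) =195 /19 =10.26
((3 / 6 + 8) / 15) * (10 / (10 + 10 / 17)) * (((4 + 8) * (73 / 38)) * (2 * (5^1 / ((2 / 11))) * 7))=1624469 / 342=4749.91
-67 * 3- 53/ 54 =-10907/ 54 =-201.98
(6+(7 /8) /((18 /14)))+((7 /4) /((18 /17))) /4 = 227 /32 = 7.09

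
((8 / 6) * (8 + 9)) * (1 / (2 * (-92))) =-17 / 138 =-0.12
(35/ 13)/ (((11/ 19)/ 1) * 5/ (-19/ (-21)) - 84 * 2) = -1805/ 110487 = -0.02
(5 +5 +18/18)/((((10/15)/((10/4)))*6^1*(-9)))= -55/72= -0.76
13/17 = 0.76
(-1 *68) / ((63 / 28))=-272 / 9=-30.22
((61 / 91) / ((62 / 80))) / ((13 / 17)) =41480 / 36673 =1.13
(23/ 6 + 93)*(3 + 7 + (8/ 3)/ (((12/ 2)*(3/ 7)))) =86569/ 81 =1068.75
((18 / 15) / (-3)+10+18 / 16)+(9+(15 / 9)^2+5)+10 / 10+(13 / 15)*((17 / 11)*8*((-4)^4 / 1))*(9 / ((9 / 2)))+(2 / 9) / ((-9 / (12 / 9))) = 117924793 / 21384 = 5514.63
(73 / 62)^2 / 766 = 5329 / 2944504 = 0.00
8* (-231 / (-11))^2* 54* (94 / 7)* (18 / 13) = 46049472 / 13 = 3542267.08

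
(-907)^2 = 822649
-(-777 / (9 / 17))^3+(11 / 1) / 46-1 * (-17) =3926484527453 / 1242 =3161420714.54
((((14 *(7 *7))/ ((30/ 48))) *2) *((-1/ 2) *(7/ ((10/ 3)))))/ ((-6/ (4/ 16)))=2401/ 25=96.04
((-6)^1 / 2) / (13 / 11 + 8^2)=-0.05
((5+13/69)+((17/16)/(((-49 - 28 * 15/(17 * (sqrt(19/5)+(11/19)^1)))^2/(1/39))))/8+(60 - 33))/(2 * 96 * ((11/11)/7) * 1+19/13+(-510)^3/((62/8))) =-2108971882740669452975695/1121448628163476803959799750272+93678105076145 * sqrt(95)/12189659001776921782171736416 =-0.00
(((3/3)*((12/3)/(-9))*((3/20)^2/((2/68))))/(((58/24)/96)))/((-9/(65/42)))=7072/3045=2.32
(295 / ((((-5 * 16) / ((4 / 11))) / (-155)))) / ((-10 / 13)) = -23777 / 88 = -270.19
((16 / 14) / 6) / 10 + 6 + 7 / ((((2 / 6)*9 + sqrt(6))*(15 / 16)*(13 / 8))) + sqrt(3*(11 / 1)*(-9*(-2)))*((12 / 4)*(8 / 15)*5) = -896*sqrt(6) / 585 + 14488 / 1365 + 24*sqrt(66) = 201.84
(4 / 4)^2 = 1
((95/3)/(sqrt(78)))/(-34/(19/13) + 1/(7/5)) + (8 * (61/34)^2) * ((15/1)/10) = 11163/289 - 12635 * sqrt(78)/701766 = 38.47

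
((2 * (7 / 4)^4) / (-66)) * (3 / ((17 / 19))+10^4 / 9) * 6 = -409401713 / 215424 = -1900.45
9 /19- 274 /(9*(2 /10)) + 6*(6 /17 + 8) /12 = -147.57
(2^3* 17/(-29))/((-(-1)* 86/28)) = -1904/1247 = -1.53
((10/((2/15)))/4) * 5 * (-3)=-1125/4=-281.25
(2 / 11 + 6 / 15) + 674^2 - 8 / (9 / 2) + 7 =224869493 / 495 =454281.80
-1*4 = -4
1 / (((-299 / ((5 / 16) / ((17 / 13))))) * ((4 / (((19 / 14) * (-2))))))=95 / 175168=0.00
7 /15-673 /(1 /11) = -111038 /15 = -7402.53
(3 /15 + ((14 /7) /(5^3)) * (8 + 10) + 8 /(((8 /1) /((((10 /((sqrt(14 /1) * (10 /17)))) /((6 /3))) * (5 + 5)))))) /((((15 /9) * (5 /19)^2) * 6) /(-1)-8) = -2.67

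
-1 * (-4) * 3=12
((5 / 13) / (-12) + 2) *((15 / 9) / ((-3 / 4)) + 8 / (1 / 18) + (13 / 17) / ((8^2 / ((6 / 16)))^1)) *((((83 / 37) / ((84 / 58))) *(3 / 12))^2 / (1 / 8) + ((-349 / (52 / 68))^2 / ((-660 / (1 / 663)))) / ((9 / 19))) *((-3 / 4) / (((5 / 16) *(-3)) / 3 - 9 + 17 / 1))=-99614762674174595179 / 18797889469099732992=-5.30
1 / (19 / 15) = 15 / 19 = 0.79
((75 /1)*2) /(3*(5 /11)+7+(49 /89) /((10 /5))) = 58740 /3383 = 17.36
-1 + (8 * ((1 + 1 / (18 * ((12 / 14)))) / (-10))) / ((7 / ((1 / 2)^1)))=-401 / 378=-1.06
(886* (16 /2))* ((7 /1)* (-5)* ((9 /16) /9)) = -15505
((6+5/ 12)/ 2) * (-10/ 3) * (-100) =9625/ 9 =1069.44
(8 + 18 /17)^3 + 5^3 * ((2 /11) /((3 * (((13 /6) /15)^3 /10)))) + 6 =3073624158914 /118732471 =25886.97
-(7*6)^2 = -1764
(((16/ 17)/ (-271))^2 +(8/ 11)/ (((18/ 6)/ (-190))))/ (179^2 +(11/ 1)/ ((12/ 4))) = -0.00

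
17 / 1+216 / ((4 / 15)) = 827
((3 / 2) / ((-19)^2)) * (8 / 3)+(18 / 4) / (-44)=-2897 / 31768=-0.09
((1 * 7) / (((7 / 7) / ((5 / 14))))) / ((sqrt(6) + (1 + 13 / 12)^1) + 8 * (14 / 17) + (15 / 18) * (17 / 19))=0.21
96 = 96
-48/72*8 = -16/3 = -5.33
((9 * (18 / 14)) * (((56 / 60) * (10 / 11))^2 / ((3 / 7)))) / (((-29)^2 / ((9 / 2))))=10584 / 101761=0.10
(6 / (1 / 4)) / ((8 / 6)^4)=243 / 32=7.59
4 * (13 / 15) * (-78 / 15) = -1352 / 75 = -18.03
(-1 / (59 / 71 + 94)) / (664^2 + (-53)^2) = -71 / 2987465765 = -0.00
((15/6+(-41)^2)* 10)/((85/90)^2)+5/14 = 76365005/4046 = 18874.20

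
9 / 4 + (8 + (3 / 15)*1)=209 / 20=10.45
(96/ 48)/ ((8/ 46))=23/ 2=11.50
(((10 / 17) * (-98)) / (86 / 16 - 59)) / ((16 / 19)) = 9310 / 7293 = 1.28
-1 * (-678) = 678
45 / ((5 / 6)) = 54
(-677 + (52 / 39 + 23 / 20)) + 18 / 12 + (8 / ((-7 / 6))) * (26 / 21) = -2003629 / 2940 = -681.51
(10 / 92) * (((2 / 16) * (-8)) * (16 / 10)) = -0.17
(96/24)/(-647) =-4/647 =-0.01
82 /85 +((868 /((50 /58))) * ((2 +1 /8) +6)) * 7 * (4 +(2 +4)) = 48676437 /85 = 572663.96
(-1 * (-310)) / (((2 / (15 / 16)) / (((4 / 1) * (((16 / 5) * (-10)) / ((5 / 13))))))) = -48360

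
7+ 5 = 12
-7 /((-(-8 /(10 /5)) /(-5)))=35 /4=8.75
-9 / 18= -1 / 2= -0.50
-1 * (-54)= 54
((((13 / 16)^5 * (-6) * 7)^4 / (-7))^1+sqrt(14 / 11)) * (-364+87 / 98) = 383457357571818551632858942695 / 151115727451828646838272-3235 * sqrt(154) / 98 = 2537098.29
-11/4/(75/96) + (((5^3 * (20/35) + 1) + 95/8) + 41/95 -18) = 1681523/26600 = 63.22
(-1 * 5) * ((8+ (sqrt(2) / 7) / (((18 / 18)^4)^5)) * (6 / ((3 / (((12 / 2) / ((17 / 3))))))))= -1440 / 17 -180 * sqrt(2) / 119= -86.85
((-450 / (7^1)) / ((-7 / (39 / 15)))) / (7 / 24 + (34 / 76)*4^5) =533520 / 10242421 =0.05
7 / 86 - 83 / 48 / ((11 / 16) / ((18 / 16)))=-10399 / 3784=-2.75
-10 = -10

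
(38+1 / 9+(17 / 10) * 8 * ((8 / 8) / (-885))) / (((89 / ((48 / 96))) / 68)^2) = 584613476 / 105151275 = 5.56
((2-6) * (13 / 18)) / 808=-13 / 3636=-0.00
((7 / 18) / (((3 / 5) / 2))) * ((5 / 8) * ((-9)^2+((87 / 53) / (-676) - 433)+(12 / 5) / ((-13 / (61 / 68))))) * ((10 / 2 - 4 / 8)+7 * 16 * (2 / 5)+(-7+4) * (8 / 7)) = -20377224557 / 1556928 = -13088.10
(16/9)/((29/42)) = 224/87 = 2.57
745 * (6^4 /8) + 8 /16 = 241381 /2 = 120690.50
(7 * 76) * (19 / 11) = 10108 / 11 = 918.91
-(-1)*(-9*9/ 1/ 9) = -9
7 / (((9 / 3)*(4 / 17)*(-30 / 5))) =-119 / 72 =-1.65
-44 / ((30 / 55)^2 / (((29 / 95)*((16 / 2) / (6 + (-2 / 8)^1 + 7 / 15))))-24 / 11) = 1235168 / 39987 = 30.89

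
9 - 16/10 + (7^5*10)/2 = 420212/5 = 84042.40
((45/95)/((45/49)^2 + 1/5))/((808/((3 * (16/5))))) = 64827/12018697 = 0.01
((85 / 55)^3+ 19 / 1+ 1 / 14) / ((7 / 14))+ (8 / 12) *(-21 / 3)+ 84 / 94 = 54849775 / 1313697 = 41.75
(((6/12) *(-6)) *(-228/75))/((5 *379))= 228/47375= 0.00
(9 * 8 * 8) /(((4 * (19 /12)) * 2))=864 /19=45.47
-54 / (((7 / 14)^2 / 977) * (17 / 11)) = -2321352 / 17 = -136550.12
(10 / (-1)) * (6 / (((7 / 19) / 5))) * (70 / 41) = -57000 / 41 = -1390.24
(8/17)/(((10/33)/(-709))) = -93588/85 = -1101.04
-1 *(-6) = 6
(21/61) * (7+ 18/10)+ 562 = 172334/305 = 565.03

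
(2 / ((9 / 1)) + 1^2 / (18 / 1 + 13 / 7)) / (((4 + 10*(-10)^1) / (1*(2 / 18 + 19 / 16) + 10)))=-554807 / 17293824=-0.03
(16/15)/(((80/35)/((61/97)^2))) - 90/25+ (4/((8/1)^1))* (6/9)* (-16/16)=-529084/141135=-3.75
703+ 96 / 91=64069 / 91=704.05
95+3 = 98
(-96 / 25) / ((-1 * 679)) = 96 / 16975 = 0.01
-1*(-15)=15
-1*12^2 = -144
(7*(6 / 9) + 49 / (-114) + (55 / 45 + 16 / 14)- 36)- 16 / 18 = -24169 / 798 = -30.29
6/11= 0.55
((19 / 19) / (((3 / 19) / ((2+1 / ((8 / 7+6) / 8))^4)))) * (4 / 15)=312571584 / 1953125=160.04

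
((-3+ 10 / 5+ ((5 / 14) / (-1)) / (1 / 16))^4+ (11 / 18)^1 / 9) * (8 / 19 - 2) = -3952673665 / 1231713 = -3209.09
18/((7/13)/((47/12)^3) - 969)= -0.02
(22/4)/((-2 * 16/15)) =-165/64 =-2.58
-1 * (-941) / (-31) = -941 / 31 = -30.35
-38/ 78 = -19/ 39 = -0.49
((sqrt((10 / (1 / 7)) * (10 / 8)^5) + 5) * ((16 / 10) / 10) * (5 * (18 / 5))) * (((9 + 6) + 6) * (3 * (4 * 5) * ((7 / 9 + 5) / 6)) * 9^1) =157248 + 122850 * sqrt(14) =616910.61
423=423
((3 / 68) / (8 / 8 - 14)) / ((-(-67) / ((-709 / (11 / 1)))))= 2127 / 651508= 0.00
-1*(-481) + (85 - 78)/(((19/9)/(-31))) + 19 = 7547/19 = 397.21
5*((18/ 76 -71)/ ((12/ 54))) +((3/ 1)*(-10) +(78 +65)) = -1479.17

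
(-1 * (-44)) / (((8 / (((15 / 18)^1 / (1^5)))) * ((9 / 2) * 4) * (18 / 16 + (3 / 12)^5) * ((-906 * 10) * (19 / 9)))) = -352 / 29771613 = -0.00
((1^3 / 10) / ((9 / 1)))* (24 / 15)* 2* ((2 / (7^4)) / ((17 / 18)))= 32 / 1020425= 0.00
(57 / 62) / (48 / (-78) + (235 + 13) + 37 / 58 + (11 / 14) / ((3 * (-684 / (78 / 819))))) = 3241013958 / 874357084781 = 0.00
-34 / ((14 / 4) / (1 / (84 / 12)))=-68 / 49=-1.39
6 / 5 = 1.20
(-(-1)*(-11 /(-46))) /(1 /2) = 11 /23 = 0.48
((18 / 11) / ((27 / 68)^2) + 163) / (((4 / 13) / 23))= 46189819 / 3564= 12960.11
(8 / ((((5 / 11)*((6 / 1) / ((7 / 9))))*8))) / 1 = 77 / 270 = 0.29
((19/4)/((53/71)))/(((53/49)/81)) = 5354181/11236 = 476.52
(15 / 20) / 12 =1 / 16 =0.06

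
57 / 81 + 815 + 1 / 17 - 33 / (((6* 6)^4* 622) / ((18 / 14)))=3756188136773 / 4604511744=815.76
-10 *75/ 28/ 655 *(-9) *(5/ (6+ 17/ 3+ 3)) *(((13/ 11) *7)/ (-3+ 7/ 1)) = 131625/ 507232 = 0.26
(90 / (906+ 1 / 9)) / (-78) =-27 / 21203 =-0.00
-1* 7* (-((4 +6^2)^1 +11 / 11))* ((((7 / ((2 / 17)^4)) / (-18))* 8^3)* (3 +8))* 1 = -3281298807.11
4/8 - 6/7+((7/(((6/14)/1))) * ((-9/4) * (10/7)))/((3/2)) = -495/14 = -35.36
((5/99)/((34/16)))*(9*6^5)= 311040/187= 1663.32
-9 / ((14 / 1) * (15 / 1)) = -3 / 70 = -0.04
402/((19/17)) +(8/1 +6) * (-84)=-15510/19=-816.32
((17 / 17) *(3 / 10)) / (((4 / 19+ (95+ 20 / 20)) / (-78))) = -0.24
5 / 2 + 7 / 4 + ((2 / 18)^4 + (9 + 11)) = 636421 / 26244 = 24.25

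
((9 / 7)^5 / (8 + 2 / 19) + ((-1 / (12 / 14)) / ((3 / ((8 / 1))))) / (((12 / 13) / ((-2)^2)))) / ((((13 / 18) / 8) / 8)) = -58357827520 / 50471421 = -1156.25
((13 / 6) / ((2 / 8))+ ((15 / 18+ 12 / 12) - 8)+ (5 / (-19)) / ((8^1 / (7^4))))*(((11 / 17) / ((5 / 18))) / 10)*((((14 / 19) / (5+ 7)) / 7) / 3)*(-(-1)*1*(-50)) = 127875 / 49096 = 2.60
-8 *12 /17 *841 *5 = -403680 /17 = -23745.88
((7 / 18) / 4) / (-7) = -1 / 72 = -0.01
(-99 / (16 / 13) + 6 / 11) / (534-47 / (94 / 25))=-14061 / 91784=-0.15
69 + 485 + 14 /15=8324 /15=554.93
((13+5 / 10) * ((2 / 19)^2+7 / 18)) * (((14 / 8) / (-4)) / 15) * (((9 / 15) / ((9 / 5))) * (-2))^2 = -18193 / 259920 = -0.07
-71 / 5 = -14.20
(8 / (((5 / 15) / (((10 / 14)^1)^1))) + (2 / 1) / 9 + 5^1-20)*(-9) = -149 / 7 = -21.29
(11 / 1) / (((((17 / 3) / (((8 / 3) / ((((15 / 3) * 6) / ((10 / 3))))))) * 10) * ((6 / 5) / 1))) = 22 / 459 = 0.05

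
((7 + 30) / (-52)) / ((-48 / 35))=1295 / 2496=0.52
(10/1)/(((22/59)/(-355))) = -104725/11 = -9520.45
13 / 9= 1.44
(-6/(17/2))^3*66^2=-7527168/4913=-1532.09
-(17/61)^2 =-289/3721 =-0.08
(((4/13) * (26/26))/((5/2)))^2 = 64/4225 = 0.02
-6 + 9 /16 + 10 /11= -797 /176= -4.53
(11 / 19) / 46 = 11 / 874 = 0.01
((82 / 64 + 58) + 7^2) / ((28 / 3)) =1485 / 128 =11.60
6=6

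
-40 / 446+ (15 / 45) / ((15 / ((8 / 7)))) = -4516 / 70245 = -0.06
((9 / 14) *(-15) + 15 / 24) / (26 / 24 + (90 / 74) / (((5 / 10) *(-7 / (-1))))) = -56055 / 8894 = -6.30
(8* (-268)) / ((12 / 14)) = -7504 / 3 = -2501.33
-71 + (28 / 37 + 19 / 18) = -46079 / 666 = -69.19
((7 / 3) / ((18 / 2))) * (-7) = -49 / 27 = -1.81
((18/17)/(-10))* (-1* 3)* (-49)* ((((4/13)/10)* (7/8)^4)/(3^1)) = -1058841/11315200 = -0.09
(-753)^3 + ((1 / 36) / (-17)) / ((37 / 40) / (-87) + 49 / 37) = -3683237081814407 / 8626701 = -426957777.00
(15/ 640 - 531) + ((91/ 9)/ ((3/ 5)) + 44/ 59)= -104680021/ 203904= -513.38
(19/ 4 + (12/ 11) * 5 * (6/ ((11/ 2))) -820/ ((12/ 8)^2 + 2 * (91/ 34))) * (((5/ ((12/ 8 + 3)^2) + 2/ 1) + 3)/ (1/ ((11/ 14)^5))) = -1250157023225/ 8189983872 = -152.64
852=852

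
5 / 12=0.42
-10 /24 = -5 /12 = -0.42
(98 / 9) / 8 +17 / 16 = 349 / 144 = 2.42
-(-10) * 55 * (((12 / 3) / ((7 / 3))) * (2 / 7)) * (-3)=-39600 / 49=-808.16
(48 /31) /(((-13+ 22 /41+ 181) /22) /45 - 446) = -194832 /56098313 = -0.00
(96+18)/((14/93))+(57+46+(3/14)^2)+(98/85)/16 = 28668651/33320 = 860.40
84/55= 1.53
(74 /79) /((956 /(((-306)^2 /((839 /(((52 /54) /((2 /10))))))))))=8340540 /15841159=0.53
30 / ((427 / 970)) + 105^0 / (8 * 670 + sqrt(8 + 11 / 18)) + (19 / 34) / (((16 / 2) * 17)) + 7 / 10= 70303663352518397 / 1021051516654960 - 3 * sqrt(310) / 517132645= 68.85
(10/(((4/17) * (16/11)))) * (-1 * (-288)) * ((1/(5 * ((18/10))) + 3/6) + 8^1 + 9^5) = 993939595/2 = 496969797.50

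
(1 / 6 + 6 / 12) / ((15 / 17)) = 34 / 45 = 0.76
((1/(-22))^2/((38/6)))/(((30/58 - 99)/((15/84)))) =-145/245128576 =-0.00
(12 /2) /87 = 2 /29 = 0.07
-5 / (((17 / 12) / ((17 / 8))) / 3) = -45 / 2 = -22.50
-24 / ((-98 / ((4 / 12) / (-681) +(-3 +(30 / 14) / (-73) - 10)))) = -54411220 / 17051559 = -3.19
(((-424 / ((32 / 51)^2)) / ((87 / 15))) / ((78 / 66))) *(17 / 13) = -128892555 / 627328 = -205.46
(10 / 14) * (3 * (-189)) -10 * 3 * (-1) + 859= 484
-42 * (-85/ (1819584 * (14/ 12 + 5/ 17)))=10115/ 7531056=0.00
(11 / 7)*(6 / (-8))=-33 / 28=-1.18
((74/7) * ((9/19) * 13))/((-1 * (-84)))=1443/1862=0.77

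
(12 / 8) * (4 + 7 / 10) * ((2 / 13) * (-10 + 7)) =-3.25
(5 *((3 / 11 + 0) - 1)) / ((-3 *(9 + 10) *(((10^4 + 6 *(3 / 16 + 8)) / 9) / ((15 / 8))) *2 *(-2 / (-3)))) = 1350 / 16802137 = 0.00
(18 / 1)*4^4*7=32256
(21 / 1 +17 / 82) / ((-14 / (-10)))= 8695 / 574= 15.15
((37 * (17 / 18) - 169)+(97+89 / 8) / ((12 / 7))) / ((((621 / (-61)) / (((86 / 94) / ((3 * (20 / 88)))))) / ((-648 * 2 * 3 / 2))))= -589841879 / 32430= -18188.16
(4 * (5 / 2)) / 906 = 5 / 453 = 0.01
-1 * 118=-118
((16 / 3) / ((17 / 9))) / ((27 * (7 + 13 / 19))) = 152 / 11169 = 0.01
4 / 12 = 1 / 3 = 0.33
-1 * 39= -39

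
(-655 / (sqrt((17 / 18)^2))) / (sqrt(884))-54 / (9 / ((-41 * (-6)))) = -1476-5895 * sqrt(221) / 3757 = -1499.33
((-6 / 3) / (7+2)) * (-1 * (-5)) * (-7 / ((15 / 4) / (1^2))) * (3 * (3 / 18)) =28 / 27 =1.04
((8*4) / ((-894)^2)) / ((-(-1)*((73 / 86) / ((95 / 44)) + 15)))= 32680 / 12564189729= 0.00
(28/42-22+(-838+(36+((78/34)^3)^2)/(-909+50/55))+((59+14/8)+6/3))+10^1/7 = -2301218038055999/2893322120892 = -795.35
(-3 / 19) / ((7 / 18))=-54 / 133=-0.41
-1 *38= -38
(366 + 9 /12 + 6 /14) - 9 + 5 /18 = 90331 /252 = 358.46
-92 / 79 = -1.16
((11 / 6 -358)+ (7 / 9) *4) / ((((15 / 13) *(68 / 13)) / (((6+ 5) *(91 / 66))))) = -19546709 / 22032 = -887.20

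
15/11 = 1.36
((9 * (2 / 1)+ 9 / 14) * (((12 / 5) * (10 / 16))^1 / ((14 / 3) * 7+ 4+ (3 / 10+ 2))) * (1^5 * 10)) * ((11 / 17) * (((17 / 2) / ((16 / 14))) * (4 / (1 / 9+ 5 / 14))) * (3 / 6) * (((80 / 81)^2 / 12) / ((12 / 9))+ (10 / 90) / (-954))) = 337494025 / 37599048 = 8.98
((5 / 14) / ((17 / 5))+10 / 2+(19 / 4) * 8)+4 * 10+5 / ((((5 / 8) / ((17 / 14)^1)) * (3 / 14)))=91705 / 714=128.44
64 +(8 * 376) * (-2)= -5952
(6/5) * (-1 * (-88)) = 528/5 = 105.60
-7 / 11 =-0.64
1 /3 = 0.33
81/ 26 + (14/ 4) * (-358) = -32497/ 26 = -1249.88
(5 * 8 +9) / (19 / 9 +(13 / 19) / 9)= 8379 / 374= 22.40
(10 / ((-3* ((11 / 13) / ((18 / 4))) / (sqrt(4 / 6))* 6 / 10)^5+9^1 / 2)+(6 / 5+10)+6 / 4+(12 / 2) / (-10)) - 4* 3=29898554471500000* sqrt(6) / 12116379370426594569+281371246263004719569 / 121163793704265945690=2.33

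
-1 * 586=-586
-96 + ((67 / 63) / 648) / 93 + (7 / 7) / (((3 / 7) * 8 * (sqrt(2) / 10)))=-364476605 / 3796632 + 35 * sqrt(2) / 24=-93.94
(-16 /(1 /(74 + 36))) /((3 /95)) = -167200 /3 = -55733.33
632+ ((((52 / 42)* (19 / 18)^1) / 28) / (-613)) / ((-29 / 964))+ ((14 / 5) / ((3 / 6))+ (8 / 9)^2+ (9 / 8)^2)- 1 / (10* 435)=72211675767737 / 112891060800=639.66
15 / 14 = 1.07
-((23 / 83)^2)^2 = -279841 / 47458321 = -0.01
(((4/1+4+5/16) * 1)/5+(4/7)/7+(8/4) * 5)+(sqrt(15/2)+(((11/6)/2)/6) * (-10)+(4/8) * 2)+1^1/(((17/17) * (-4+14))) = sqrt(30)/2+399241/35280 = 14.05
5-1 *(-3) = 8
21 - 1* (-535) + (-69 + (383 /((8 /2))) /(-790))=1538537 /3160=486.88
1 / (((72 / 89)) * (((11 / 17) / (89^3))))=1066618097 / 792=1346740.02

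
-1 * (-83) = 83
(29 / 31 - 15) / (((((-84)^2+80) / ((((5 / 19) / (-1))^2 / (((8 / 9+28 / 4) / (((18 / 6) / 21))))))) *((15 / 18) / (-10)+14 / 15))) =-122625 / 42170530514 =-0.00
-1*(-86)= 86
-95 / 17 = -5.59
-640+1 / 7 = -4479 / 7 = -639.86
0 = 0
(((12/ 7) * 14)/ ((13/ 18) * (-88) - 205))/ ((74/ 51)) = -5508/ 89429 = -0.06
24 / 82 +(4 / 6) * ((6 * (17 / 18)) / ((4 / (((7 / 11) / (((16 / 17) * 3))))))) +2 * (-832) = -648203905 / 389664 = -1663.49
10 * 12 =120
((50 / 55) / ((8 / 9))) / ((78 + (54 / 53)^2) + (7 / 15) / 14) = 1896075 / 146593678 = 0.01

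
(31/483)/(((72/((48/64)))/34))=527/23184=0.02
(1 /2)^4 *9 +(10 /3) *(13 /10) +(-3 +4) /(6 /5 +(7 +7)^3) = 1612925 /329424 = 4.90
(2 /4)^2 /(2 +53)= 1 /220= 0.00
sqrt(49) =7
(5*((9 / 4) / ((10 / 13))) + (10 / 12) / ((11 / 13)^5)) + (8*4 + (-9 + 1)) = 156720137 / 3865224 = 40.55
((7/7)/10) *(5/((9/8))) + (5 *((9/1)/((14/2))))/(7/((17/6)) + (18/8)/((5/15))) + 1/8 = 133423/105336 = 1.27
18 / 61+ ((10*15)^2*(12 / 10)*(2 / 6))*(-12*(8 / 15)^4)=-7995122 / 915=-8737.84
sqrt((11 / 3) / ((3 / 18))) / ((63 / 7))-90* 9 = -810 + sqrt(22) / 9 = -809.48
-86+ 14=-72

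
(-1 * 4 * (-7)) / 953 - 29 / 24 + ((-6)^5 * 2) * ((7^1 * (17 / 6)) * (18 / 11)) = -126987104423 / 251592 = -504734.27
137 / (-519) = -137 / 519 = -0.26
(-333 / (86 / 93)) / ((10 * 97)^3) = -30969 / 78489878000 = -0.00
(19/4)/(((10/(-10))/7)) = -133/4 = -33.25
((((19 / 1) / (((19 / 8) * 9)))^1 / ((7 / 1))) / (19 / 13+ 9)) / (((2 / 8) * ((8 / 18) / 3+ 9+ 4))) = 156 / 42245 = 0.00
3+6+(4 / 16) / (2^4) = 577 / 64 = 9.02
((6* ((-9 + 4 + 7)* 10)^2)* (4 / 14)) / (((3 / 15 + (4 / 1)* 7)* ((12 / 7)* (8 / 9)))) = 750 / 47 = 15.96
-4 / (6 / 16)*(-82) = 2624 / 3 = 874.67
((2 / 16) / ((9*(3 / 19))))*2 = 19 / 108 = 0.18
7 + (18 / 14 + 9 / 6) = 9.79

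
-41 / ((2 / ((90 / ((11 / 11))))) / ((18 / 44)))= -16605 / 22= -754.77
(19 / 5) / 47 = 19 / 235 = 0.08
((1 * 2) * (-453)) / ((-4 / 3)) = 1359 / 2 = 679.50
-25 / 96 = -0.26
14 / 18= 7 / 9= 0.78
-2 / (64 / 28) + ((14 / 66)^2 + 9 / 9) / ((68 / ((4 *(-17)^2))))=147145 / 8712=16.89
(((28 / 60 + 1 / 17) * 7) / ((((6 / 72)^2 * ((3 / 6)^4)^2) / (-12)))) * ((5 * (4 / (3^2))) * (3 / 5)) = -184418304 / 85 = -2169627.11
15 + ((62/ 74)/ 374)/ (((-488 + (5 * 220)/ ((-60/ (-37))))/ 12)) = 59261793/ 3950749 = 15.00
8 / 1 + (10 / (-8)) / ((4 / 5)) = 103 / 16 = 6.44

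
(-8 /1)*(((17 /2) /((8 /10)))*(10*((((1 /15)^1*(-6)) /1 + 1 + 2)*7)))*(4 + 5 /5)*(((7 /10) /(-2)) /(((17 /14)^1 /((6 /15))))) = 8918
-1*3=-3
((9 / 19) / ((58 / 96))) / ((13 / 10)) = 4320 / 7163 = 0.60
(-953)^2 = 908209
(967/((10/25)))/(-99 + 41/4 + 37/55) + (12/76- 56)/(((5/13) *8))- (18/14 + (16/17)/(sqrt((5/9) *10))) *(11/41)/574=-55309285287349/1213008725880- 132 *sqrt(2)/1000195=-45.60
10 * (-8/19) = -80/19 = -4.21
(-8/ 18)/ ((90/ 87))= -58/ 135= -0.43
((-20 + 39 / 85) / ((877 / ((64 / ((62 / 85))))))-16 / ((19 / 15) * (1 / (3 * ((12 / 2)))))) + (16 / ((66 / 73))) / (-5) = -19847192072 / 85231245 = -232.86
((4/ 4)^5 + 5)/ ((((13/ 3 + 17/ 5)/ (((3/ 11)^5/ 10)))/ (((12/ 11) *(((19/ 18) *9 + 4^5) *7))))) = 94931109/ 102750538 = 0.92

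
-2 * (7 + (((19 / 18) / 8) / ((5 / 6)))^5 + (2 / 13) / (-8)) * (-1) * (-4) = -2258182589287 / 40435200000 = -55.85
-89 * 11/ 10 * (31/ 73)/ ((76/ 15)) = -91047/ 11096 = -8.21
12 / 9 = 4 / 3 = 1.33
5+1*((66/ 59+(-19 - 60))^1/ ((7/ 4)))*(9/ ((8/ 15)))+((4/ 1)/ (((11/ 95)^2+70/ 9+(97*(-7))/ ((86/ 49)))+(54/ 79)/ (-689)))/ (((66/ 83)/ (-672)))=-965285554086355720495/ 1309604822842671586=-737.08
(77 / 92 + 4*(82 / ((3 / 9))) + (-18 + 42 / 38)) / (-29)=-1691963 / 50692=-33.38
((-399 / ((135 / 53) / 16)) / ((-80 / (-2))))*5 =-14098 / 45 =-313.29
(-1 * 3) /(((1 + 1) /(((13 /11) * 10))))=-195 /11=-17.73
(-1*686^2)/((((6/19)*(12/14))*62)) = -15647317/558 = -28041.79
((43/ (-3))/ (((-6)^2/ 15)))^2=46225/ 1296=35.67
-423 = -423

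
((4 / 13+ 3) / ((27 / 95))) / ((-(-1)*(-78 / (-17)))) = 2.54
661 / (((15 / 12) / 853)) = 2255332 / 5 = 451066.40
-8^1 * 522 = -4176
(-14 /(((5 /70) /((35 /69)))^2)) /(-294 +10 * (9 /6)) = 3361400 /1328319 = 2.53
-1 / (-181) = 1 / 181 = 0.01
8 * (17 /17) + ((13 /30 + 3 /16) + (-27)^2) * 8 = 175349 /30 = 5844.97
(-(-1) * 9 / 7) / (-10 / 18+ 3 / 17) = -1377 / 406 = -3.39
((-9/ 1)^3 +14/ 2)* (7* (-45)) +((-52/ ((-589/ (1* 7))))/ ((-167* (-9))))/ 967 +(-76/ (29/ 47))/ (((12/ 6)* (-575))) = 3246493576628017504/ 14274686926575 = 227430.11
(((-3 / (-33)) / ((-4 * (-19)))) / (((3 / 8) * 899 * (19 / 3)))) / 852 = 1 / 1520789754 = 0.00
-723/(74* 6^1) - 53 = -8085/148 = -54.63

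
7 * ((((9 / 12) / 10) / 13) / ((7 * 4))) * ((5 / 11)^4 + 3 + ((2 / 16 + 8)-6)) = 1815843 / 243626240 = 0.01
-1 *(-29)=29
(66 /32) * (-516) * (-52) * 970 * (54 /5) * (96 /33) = 1686552192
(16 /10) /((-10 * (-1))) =4 /25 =0.16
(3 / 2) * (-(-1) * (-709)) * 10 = -10635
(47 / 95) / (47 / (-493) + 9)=23171 / 417050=0.06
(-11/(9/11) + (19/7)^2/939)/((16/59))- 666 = -715.55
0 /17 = 0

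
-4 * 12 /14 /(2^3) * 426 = -1278 /7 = -182.57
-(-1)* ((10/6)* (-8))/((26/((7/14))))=-0.26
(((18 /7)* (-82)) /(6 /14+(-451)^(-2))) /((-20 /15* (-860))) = -225164907 /524780600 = -0.43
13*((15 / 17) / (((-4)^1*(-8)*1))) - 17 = -9053 / 544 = -16.64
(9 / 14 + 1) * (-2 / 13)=-23 / 91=-0.25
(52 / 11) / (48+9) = 52 / 627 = 0.08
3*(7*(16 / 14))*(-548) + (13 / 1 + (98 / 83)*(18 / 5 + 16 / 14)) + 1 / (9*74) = -43734217 / 3330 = -13133.40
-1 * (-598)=598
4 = 4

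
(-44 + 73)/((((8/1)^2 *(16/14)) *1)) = 203/512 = 0.40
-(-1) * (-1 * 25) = -25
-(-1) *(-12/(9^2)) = -4/27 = -0.15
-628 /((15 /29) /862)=-15698744 /15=-1046582.93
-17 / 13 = -1.31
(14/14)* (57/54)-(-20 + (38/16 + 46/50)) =17.76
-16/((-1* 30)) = 8/15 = 0.53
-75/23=-3.26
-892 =-892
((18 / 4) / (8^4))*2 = 0.00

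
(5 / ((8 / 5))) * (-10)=-125 / 4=-31.25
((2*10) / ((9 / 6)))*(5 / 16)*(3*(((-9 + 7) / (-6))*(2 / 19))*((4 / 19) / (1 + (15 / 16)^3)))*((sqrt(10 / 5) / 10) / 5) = 8192*sqrt(2) / 8091093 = 0.00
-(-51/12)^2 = -289/16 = -18.06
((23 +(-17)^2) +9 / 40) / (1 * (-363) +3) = -4163 / 4800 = -0.87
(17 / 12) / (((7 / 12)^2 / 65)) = 13260 / 49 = 270.61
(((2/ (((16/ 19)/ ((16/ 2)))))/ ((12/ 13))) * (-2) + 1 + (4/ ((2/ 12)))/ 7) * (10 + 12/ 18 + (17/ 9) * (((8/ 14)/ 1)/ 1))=-570910/ 1323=-431.53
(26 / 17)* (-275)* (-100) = 715000 / 17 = 42058.82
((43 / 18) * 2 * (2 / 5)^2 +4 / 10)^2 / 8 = 17161 / 101250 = 0.17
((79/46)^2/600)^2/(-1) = -38950081/1611884160000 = -0.00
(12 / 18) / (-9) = -2 / 27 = -0.07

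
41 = 41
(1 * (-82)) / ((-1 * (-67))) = -82 / 67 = -1.22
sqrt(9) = 3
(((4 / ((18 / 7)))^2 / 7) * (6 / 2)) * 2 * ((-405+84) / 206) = -2996 / 927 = -3.23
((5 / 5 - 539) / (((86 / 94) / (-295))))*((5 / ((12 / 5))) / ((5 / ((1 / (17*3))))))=18648425 / 13158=1417.27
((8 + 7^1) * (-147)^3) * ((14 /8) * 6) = -1000604745 /2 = -500302372.50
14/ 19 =0.74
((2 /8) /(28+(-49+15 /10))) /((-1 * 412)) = 1 /32136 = 0.00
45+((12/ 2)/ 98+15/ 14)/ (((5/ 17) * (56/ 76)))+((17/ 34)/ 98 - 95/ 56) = 665901/ 13720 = 48.54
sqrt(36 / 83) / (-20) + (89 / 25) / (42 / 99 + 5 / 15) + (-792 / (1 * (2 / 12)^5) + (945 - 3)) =-3848528313 / 625 - 3 * sqrt(83) / 830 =-6157645.33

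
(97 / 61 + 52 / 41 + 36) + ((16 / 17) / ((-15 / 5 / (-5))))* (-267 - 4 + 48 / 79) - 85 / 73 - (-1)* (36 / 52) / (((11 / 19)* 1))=-40524551924573 / 105188886231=-385.26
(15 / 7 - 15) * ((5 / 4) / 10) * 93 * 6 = -12555 / 14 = -896.79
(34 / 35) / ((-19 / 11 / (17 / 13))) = -6358 / 8645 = -0.74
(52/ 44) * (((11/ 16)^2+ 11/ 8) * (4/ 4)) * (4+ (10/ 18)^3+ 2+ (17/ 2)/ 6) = 12368993/ 746496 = 16.57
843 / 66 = 281 / 22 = 12.77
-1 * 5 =-5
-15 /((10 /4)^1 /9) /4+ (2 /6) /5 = -403 /30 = -13.43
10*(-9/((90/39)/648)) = -25272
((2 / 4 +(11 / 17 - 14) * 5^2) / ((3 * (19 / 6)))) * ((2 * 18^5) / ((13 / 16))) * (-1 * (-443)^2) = 134482212361147392 / 4199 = 32027199895486.40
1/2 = 0.50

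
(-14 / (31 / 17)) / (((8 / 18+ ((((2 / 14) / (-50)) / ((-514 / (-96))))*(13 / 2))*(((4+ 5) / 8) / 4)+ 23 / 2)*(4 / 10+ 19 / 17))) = -21836262000 / 51554229553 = -0.42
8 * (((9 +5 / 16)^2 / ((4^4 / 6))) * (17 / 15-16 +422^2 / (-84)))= -2488354683 / 71680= -34714.77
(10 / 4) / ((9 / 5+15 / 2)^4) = 0.00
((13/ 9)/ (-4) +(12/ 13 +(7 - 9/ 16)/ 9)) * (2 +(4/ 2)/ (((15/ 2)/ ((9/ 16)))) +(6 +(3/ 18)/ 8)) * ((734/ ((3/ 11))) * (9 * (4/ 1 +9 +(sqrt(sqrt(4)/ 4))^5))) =6309495929 * sqrt(2)/ 199680 +6309495929/ 1920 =3330882.17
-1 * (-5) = 5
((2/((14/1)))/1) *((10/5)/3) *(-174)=-116/7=-16.57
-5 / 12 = -0.42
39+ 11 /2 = 89 /2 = 44.50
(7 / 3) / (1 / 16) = 112 / 3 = 37.33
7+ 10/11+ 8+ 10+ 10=395/11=35.91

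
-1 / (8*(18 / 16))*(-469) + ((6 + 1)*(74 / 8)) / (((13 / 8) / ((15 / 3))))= 29407 / 117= 251.34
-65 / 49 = -1.33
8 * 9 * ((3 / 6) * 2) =72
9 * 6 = 54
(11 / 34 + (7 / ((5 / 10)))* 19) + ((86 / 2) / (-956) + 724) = 16094007 / 16252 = 990.28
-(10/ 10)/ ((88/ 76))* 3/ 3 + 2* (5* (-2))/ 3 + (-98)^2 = 633367/ 66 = 9596.47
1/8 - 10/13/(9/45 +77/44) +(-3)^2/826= -433157/1675128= -0.26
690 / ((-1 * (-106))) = 345 / 53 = 6.51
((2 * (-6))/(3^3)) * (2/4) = -2/9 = -0.22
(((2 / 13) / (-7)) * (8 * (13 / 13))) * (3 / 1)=-48 / 91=-0.53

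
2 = 2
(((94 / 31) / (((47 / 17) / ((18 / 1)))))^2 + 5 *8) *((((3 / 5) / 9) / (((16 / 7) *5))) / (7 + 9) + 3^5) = 240852630161 / 2306400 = 104427.95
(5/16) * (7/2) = 1.09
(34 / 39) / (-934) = -0.00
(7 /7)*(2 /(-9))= -2 /9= -0.22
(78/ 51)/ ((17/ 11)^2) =3146/ 4913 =0.64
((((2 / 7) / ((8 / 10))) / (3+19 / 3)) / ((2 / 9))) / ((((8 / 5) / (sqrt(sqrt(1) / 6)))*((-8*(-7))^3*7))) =225*sqrt(6) / 15420489728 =0.00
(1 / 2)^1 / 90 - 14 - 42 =-55.99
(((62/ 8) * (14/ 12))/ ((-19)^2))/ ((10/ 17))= 3689/ 86640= 0.04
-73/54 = -1.35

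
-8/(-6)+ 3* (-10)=-86/3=-28.67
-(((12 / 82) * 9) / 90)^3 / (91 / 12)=-324 / 783976375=-0.00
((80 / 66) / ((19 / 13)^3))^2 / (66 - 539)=-7722894400 / 24233192165457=-0.00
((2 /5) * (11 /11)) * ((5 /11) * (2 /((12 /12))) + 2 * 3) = 2.76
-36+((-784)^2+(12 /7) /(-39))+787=56002033 /91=615406.96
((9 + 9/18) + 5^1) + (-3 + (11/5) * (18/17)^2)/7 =291793/20230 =14.42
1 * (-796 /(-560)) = 199 /140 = 1.42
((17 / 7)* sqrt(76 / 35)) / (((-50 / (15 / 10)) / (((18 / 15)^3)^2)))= -1189728* sqrt(665) / 95703125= -0.32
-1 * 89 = -89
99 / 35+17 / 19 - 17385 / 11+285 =-9449014 / 7315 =-1291.73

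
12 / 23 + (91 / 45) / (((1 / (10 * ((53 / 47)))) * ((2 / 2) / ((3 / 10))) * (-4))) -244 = -15902929 / 64860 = -245.19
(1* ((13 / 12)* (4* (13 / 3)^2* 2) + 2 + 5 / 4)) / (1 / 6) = 17927 / 18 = 995.94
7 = 7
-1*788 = -788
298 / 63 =4.73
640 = 640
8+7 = 15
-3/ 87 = -1/ 29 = -0.03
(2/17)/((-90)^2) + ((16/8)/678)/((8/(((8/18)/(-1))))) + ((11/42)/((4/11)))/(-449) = -171506339/97810788600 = -0.00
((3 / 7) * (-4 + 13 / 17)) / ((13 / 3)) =-495 / 1547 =-0.32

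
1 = 1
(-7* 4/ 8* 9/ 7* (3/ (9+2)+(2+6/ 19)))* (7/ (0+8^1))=-34083/ 3344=-10.19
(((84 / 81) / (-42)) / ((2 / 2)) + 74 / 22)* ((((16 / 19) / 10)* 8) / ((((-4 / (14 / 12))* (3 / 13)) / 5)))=-2165800 / 152361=-14.21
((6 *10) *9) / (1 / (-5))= -2700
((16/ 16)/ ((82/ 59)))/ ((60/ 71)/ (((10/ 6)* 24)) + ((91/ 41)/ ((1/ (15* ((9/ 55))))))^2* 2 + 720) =20781629/ 22510793559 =0.00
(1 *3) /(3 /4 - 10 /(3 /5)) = -36 /191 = -0.19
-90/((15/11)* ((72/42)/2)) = -77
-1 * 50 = -50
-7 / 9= -0.78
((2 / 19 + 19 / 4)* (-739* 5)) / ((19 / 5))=-6817275 / 1444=-4721.10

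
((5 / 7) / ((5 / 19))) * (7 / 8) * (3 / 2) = 57 / 16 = 3.56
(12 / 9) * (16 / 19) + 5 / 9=287 / 171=1.68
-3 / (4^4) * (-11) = 33 / 256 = 0.13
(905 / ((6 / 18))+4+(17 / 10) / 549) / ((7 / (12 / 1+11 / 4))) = 880712293 / 153720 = 5729.33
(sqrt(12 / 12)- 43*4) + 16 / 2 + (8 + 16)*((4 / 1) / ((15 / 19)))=-207 / 5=-41.40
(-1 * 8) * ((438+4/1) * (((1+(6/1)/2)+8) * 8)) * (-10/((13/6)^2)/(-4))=-2350080/13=-180775.38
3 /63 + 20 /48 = 13 /28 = 0.46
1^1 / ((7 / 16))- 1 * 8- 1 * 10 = -15.71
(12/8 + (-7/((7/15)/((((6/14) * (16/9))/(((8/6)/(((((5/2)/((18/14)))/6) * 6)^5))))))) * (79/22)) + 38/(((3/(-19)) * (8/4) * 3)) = -894.14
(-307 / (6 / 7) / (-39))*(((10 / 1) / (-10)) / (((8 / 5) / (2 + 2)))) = -22.96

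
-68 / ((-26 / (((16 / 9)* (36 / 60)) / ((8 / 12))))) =272 / 65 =4.18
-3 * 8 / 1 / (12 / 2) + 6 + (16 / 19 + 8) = 206 / 19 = 10.84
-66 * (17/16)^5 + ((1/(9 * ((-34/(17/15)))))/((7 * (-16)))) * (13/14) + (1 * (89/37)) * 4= -10233393578083/128322109440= -79.75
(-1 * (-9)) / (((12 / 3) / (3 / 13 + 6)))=14.02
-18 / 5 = -3.60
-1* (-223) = 223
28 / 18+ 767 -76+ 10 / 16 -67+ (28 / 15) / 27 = 2029049 / 3240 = 626.25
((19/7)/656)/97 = 19/445424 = 0.00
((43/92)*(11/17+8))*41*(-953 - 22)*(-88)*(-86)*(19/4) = -2270852909325/391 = -5807807952.24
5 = 5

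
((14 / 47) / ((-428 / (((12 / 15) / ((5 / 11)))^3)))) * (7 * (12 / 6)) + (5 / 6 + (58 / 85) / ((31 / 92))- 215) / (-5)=10528714143283 / 248464031250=42.38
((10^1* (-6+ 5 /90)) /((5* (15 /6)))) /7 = -214 /315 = -0.68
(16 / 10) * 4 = 32 / 5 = 6.40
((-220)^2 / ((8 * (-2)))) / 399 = -3025 / 399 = -7.58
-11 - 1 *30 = -41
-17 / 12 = -1.42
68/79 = 0.86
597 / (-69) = -199 / 23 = -8.65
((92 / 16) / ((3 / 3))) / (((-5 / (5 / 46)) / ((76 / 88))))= -19 / 176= -0.11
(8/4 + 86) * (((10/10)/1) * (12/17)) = 62.12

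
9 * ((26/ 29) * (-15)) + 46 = -2176/ 29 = -75.03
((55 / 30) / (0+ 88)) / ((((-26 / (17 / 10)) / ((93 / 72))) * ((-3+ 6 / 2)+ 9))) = -527 / 2695680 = -0.00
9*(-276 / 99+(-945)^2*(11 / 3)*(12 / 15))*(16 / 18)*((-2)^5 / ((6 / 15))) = -55324625920 / 33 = -1676503815.76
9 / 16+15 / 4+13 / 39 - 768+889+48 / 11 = 68645 / 528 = 130.01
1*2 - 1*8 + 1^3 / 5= -29 / 5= -5.80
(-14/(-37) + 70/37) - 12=-360/37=-9.73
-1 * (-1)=1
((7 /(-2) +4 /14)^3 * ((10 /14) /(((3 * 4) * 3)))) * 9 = -455625 /76832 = -5.93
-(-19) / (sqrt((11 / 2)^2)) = 38 / 11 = 3.45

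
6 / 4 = 3 / 2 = 1.50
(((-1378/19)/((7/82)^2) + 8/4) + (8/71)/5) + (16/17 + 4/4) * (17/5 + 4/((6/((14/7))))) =-55855341853/5618585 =-9941.18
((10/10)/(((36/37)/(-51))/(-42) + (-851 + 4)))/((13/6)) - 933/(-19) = 793555277/16160469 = 49.10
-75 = -75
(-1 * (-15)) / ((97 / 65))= 975 / 97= 10.05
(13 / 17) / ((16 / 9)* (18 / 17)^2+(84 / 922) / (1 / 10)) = 101881 / 386916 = 0.26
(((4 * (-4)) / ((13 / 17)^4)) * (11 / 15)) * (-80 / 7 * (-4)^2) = 3763122176 / 599781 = 6274.16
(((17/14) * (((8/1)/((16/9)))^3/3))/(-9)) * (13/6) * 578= -574821/112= -5132.33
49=49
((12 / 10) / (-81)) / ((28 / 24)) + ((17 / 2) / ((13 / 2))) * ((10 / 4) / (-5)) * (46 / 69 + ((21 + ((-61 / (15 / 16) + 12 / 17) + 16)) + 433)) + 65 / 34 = -36723649 / 139230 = -263.76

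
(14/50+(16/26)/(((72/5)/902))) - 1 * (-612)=1903669/2925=650.83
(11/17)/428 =11/7276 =0.00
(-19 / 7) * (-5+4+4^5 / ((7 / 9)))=-174971 / 49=-3570.84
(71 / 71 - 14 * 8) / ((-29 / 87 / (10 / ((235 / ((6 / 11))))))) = 7.73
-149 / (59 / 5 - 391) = 745 / 1896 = 0.39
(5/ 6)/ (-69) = -5/ 414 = -0.01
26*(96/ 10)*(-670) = -167232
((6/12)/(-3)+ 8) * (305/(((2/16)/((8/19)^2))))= 3669760/1083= 3388.51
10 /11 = 0.91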